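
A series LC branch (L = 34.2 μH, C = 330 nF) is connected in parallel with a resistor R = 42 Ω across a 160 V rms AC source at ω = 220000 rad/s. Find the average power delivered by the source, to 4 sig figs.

609.5 W

X_L = ωL = 7.524 Ω
X_C = 1/(ωC) = 13.77 Ω
Branch 1: Z₁ = R = 42.00 Ω
Branch 2 (series LC): Z₂ = j(X_L − X_C) = −j6.250 Ω
Parallel: Z = Z₁Z₂/(Z₁+Z₂), |Z| = 6.182 Ω, ∠Z = -81.54°
I = V/|Z| = 25.88 A
P = VI cos φ = 160 × 25.88 × cos(-81.54°) = 609.5 W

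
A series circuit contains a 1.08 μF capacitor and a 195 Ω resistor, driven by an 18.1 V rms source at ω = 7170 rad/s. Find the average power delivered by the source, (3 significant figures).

1.17 W

X_C = 1/(ωC) = 129 Ω
Z = 195 − j129 Ω
|Z| = √(195² + 129²) = 234 Ω
∠Z = arctan(-129/195) = -33.5°
I = V/|Z| = 77.4 mA
P = VI cos φ = 18.1 × 0.0774 × cos(-33.5°) = 1.17 W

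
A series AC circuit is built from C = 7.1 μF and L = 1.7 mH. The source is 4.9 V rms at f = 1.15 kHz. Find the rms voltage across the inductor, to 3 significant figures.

8.35 V

ω = 2πf = 7226 rad/s
X_L = ωL = 12.3 Ω
X_C = 1/(ωC) = 19.5 Ω
Net reactance X = X_L − X_C = -7.21 Ω
Z = − j7.21 Ω
|Z| = √(0² + 7.21²) = 7.21 Ω
I = V/|Z| = 680 mA
V_L = I·|Z_L| = 0.680 × 12.3 = 8.35 V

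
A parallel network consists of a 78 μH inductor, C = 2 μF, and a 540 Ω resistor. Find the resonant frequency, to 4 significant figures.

ω₀ = 1/√(LC) = 1/√(7.8e-05 × 2e-06) = 80060 rad/s
f₀ = ω₀/(2π) = 12.74 kHz

12.74 kHz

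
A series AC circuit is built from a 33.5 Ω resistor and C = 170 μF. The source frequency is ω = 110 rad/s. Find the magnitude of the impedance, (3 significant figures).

X_C = 1/(ωC) = 53.5 Ω
Z = 33.5 − j53.5 Ω
|Z| = √(33.5² + 53.5²) = 63.1 Ω

63.1 Ω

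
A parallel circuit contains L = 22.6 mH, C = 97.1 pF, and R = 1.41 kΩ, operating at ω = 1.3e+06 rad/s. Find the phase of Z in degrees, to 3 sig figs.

-7.41°

X_L = ωL = 29400 Ω
X_C = 1/(ωC) = 7920 Ω
Parallel: admittances add. Y = 1/R + 1/(jωL) + jωC
Y = (0.000709 + j9.22e-05) S
|Y| = 0.000715 S → |Z| = 1/|Y| = 1400 Ω, ∠Z = −∠Y = -7.41°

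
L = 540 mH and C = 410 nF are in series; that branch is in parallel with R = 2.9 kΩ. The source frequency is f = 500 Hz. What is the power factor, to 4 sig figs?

0.3024

ω = 2πf = 3142 rad/s
X_L = ωL = 1696 Ω
X_C = 1/(ωC) = 776.4 Ω
Branch 1: Z₁ = R = 2900 Ω
Branch 2 (series LC): Z₂ = j(X_L − X_C) = j920.1 Ω
Parallel: Z = Z₁Z₂/(Z₁+Z₂), |Z| = 877.0 Ω, ∠Z = 72.40°
cos φ = cos(72.40°) = 0.3024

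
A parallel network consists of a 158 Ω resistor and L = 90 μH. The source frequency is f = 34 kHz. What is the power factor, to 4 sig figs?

0.1208

ω = 2πf = 213600 rad/s
X_L = ωL = 19.23 Ω
Parallel: admittances add. Y = 1/R + 1/(jωL)
Y = (0.006329 − j0.05201) S
|Y| = 0.05240 S → |Z| = 1/|Y| = 19.09 Ω, ∠Z = −∠Y = 83.06°
cos φ = cos(83.06°) = 0.1208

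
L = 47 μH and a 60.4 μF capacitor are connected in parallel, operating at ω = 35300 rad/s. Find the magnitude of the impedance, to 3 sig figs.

X_L = ωL = 1.66 Ω
X_C = 1/(ωC) = 0.469 Ω
Parallel: admittances add. Y = 1/(jωL) + jωC
Y = (0 + j1.53) S
|Y| = 1.53 S → |Z| = 1/|Y| = 0.654 Ω, ∠Z = −∠Y = -90.0°

0.654 Ω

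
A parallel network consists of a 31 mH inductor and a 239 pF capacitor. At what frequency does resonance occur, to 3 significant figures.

ω₀ = 1/√(LC) = 1/√(0.031 × 2.39e-10) = 367400 rad/s
f₀ = ω₀/(2π) = 58.5 kHz

58.5 kHz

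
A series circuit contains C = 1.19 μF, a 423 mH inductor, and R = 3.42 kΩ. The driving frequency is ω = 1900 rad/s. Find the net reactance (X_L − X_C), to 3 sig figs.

X_L = ωL = 804 Ω
X_C = 1/(ωC) = 442 Ω
X = 804 − 442 = 361 Ω

361 Ω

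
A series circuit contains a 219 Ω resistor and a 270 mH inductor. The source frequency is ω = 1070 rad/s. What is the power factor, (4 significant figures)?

X_L = ωL = 288.9 Ω
Z = 219.0 + j288.9 Ω
|Z| = √(219.0² + 288.9²) = 362.5 Ω
∠Z = arctan(288.9/219.0) = 52.84°
cos φ = cos(52.84°) = 0.6041

0.6041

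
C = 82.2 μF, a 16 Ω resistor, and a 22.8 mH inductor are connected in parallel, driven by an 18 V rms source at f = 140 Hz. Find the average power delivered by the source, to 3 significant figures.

ω = 2πf = 879.6 rad/s
X_L = ωL = 20.1 Ω
X_C = 1/(ωC) = 13.8 Ω
Parallel: admittances add. Y = 1/R + 1/(jωL) + jωC
Y = (0.0625 + j0.0224) S
|Y| = 0.0664 S → |Z| = 1/|Y| = 15.1 Ω, ∠Z = −∠Y = -19.8°
I = V/|Z| = 1.20 A
P = VI cos φ = 18 × 1.20 × cos(-19.8°) = 20.2 W

20.2 W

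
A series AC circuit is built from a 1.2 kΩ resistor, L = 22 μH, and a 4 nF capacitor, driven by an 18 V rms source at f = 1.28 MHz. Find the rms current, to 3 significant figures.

14.9 mA

ω = 2πf = 8.042e+06 rad/s
X_L = ωL = 177 Ω
X_C = 1/(ωC) = 31.1 Ω
Net reactance X = X_L − X_C = 146 Ω
Z = 1200 + j146 Ω
|Z| = √(1200² + 146²) = 1210 Ω
I = V/|Z| = 18/1210 = 14.9 mA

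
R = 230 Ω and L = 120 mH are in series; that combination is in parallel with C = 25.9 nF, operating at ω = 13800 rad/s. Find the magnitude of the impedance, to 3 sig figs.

X_L = ωL = 1660 Ω
X_C = 1/(ωC) = 2800 Ω
Branch 1 (R+jX_L): Z₁ = 230 + j1660 Ω, |Z₁| = 1670 Ω
Branch 2 (−jX_C): Z₂ = −j2800 Ω
Parallel: Z = Z₁Z₂/(Z₁+Z₂), |Z| = 4020 Ω, ∠Z = 70.7°

4020 Ω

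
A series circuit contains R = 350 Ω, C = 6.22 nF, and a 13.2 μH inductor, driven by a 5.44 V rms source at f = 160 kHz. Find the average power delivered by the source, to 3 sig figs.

ω = 2πf = 1.005e+06 rad/s
X_L = ωL = 13.3 Ω
X_C = 1/(ωC) = 160 Ω
Net reactance X = X_L − X_C = -147 Ω
Z = 350 − j147 Ω
|Z| = √(350² + 147²) = 379 Ω
∠Z = arctan(-147/350) = -22.7°
I = V/|Z| = 14.3 mA
P = VI cos φ = 5.44 × 0.0143 × cos(-22.7°) = 71.9 mW

71.9 mW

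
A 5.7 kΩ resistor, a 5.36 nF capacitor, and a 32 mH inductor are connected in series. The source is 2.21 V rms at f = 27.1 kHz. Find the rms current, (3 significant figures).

308 μA

ω = 2πf = 170300 rad/s
X_L = ωL = 5450 Ω
X_C = 1/(ωC) = 1100 Ω
Net reactance X = X_L − X_C = 4350 Ω
Z = 5700 + j4350 Ω
|Z| = √(5700² + 4350²) = 7170 Ω
I = V/|Z| = 2.21/7170 = 308 μA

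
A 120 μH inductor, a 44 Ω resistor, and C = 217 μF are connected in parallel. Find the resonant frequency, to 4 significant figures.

986.3 Hz

ω₀ = 1/√(LC) = 1/√(0.00012 × 0.000217) = 6197 rad/s
f₀ = ω₀/(2π) = 986.3 Hz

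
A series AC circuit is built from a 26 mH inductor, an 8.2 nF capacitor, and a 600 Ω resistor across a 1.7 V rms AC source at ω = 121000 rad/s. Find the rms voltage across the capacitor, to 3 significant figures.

X_L = ωL = 3150 Ω
X_C = 1/(ωC) = 1010 Ω
Net reactance X = X_L − X_C = 2140 Ω
Z = 600 + j2140 Ω
|Z| = √(600² + 2140²) = 2220 Ω
I = V/|Z| = 766 μA
V_C = I·|Z_C| = 0.000766 × 1010 = 0.772 V

0.772 V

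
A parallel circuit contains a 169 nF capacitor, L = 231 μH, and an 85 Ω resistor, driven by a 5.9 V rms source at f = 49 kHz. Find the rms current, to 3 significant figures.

235 mA

ω = 2πf = 307900 rad/s
X_L = ωL = 71.1 Ω
X_C = 1/(ωC) = 19.2 Ω
Parallel: admittances add. Y = 1/R + 1/(jωL) + jωC
Y = (0.0118 + j0.0380) S
|Y| = 0.0398 S → |Z| = 1/|Y| = 25.2 Ω, ∠Z = −∠Y = -72.8°
I = V/|Z| = 5.9/25.2 = 235 mA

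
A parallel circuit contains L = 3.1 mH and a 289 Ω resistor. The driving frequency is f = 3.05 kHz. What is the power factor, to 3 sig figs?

0.201

ω = 2πf = 19160 rad/s
X_L = ωL = 59.4 Ω
Parallel: admittances add. Y = 1/R + 1/(jωL)
Y = (0.00346 − j0.0168) S
|Y| = 0.0172 S → |Z| = 1/|Y| = 58.2 Ω, ∠Z = −∠Y = 78.4°
cos φ = cos(78.4°) = 0.201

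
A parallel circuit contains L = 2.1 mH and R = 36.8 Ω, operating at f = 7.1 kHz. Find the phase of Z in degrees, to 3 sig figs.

ω = 2πf = 44610 rad/s
X_L = ωL = 93.7 Ω
Parallel: admittances add. Y = 1/R + 1/(jωL)
Y = (0.0272 − j0.0107) S
|Y| = 0.0292 S → |Z| = 1/|Y| = 34.3 Ω, ∠Z = −∠Y = 21.4°

21.4°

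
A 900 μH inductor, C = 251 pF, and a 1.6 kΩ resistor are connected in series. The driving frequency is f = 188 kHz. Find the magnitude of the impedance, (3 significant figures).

ω = 2πf = 1.181e+06 rad/s
X_L = ωL = 1060 Ω
X_C = 1/(ωC) = 3370 Ω
Net reactance X = X_L − X_C = -2310 Ω
Z = 1600 − j2310 Ω
|Z| = √(1600² + 2310²) = 2810 Ω

2810 Ω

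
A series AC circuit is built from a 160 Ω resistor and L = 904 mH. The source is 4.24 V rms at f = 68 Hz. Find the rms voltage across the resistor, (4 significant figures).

ω = 2πf = 427.3 rad/s
X_L = ωL = 386.2 Ω
Z = 160.0 + j386.2 Ω
|Z| = √(160.0² + 386.2²) = 418.1 Ω
I = V/|Z| = 10.14 mA
V_R = I·|Z_R| = 0.01014 × 160.0 = 1.623 V

1.623 V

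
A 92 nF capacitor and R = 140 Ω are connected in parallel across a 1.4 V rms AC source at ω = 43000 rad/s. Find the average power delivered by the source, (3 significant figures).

X_C = 1/(ωC) = 253 Ω
Parallel: admittances add. Y = 1/R + jωC
Y = (0.00714 + j0.00396) S
|Y| = 0.00817 S → |Z| = 1/|Y| = 122 Ω, ∠Z = −∠Y = -29.0°
I = V/|Z| = 11.4 mA
P = VI cos φ = 1.4 × 0.0114 × cos(-29.0°) = 14.0 mW

14.0 mW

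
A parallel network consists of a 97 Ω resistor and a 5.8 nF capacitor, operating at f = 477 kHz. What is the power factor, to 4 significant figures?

ω = 2πf = 2.997e+06 rad/s
X_C = 1/(ωC) = 57.53 Ω
Parallel: admittances add. Y = 1/R + jωC
Y = (0.01031 + j0.01738) S
|Y| = 0.02021 S → |Z| = 1/|Y| = 49.48 Ω, ∠Z = −∠Y = -59.33°
cos φ = cos(-59.33°) = 0.5101

0.5101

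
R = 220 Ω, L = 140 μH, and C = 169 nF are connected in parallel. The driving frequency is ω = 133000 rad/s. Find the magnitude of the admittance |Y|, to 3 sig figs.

X_L = ωL = 18.6 Ω
X_C = 1/(ωC) = 44.5 Ω
Parallel: admittances add. Y = 1/R + 1/(jωL) + jωC
Y = (0.00455 − j0.0312) S
|Y| = 0.0316 S → |Z| = 1/|Y| = 31.7 Ω, ∠Z = −∠Y = 81.7°

31.6 mS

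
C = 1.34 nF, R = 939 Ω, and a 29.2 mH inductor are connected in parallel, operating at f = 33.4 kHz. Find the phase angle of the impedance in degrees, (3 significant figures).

ω = 2πf = 209900 rad/s
X_L = ωL = 6130 Ω
X_C = 1/(ωC) = 3560 Ω
Parallel: admittances add. Y = 1/R + 1/(jωL) + jωC
Y = (0.00106 + j0.000118) S
|Y| = 0.00107 S → |Z| = 1/|Y| = 933 Ω, ∠Z = −∠Y = -6.32°

-6.32°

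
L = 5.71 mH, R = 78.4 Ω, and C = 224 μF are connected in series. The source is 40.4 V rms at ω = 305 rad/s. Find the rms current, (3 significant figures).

X_L = ωL = 1.74 Ω
X_C = 1/(ωC) = 14.6 Ω
Net reactance X = X_L − X_C = -12.9 Ω
Z = 78.4 − j12.9 Ω
|Z| = √(78.4² + 12.9²) = 79.5 Ω
I = V/|Z| = 40.4/79.5 = 508 mA

508 mA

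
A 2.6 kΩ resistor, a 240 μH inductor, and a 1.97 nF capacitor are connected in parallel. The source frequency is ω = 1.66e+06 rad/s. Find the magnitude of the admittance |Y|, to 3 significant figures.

X_L = ωL = 398 Ω
X_C = 1/(ωC) = 306 Ω
Parallel: admittances add. Y = 1/R + 1/(jωL) + jωC
Y = (0.000385 + j0.000760) S
|Y| = 0.000852 S → |Z| = 1/|Y| = 1170 Ω, ∠Z = −∠Y = -63.2°

852 μS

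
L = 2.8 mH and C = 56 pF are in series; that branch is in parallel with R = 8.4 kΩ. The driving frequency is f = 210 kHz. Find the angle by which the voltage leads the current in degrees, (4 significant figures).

ω = 2πf = 1.319e+06 rad/s
X_L = ωL = 3695 Ω
X_C = 1/(ωC) = 13530 Ω
Branch 1: Z₁ = R = 8400 Ω
Branch 2 (series LC): Z₂ = j(X_L − X_C) = −j9839 Ω
Parallel: Z = Z₁Z₂/(Z₁+Z₂), |Z| = 6388 Ω, ∠Z = -40.49°

-40.49°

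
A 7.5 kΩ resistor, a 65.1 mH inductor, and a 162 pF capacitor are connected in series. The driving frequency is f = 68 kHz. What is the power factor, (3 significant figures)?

ω = 2πf = 427300 rad/s
X_L = ωL = 27800 Ω
X_C = 1/(ωC) = 14400 Ω
Net reactance X = X_L − X_C = 13400 Ω
Z = 7500 + j13400 Ω
|Z| = √(7500² + 13400²) = 15300 Ω
∠Z = arctan(13400/7500) = 60.7°
cos φ = cos(60.7°) = 0.489

0.489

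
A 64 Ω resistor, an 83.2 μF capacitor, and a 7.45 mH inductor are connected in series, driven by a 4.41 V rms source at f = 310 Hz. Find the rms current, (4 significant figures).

68.33 mA

ω = 2πf = 1948 rad/s
X_L = ωL = 14.51 Ω
X_C = 1/(ωC) = 6.171 Ω
Net reactance X = X_L − X_C = 8.340 Ω
Z = 64.00 + j8.340 Ω
|Z| = √(64.00² + 8.340²) = 64.54 Ω
I = V/|Z| = 4.41/64.54 = 68.33 mA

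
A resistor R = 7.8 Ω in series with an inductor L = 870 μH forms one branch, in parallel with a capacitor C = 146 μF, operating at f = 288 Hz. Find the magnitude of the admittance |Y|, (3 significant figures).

ω = 2πf = 1810 rad/s
X_L = ωL = 1.57 Ω
X_C = 1/(ωC) = 3.79 Ω
Branch 1 (R+jX_L): Z₁ = 7.80 + j1.57 Ω, |Z₁| = 7.96 Ω
Branch 2 (−jX_C): Z₂ = −j3.79 Ω
Parallel: Z = Z₁Z₂/(Z₁+Z₂), |Z| = 3.72 Ω, ∠Z = -62.8°
|Y| = 1/|Z| = 269 mS

269 mS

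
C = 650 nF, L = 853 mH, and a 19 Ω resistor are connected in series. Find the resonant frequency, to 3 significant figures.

ω₀ = 1/√(LC) = 1/√(0.853 × 6.5e-07) = 1343 rad/s
f₀ = ω₀/(2π) = 214 Hz

214 Hz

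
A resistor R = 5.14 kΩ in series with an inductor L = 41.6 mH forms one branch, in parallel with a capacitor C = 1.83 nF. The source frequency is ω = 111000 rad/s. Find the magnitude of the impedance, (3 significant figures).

6610 Ω

X_L = ωL = 4620 Ω
X_C = 1/(ωC) = 4920 Ω
Branch 1 (R+jX_L): Z₁ = 5140 + j4620 Ω, |Z₁| = 6910 Ω
Branch 2 (−jX_C): Z₂ = −j4920 Ω
Parallel: Z = Z₁Z₂/(Z₁+Z₂), |Z| = 6610 Ω, ∠Z = -44.7°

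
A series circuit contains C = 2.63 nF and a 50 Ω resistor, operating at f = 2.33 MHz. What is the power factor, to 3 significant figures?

ω = 2πf = 1.464e+07 rad/s
X_C = 1/(ωC) = 26.0 Ω
Z = 50.0 − j26.0 Ω
|Z| = √(50.0² + 26.0²) = 56.3 Ω
∠Z = arctan(-26.0/50.0) = -27.4°
cos φ = cos(-27.4°) = 0.887

0.887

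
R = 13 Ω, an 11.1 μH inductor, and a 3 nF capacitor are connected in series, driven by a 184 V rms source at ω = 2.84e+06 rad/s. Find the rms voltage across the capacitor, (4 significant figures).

248.7 V

X_L = ωL = 31.52 Ω
X_C = 1/(ωC) = 117.4 Ω
Net reactance X = X_L − X_C = -85.85 Ω
Z = 13.00 − j85.85 Ω
|Z| = √(13.00² + 85.85²) = 86.83 Ω
I = V/|Z| = 2.119 A
V_C = I·|Z_C| = 2.119 × 117.4 = 248.7 V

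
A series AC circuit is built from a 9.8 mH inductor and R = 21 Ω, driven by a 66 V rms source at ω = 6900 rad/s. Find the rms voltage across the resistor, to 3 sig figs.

19.6 V

X_L = ωL = 67.6 Ω
Z = 21.0 + j67.6 Ω
|Z| = √(21.0² + 67.6²) = 70.8 Ω
I = V/|Z| = 932 mA
V_R = I·|Z_R| = 0.932 × 21.0 = 19.6 V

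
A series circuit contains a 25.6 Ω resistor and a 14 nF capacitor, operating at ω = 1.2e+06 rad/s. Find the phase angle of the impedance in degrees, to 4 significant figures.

X_C = 1/(ωC) = 59.52 Ω
Z = 25.60 − j59.52 Ω
|Z| = √(25.60² + 59.52²) = 64.80 Ω
∠Z = arctan(-59.52/25.60) = -66.73°

-66.73°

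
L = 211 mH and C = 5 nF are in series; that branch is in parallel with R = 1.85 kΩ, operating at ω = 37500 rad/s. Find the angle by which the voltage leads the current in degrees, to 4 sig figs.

35.65°

X_L = ωL = 7912 Ω
X_C = 1/(ωC) = 5333 Ω
Branch 1: Z₁ = R = 1850 Ω
Branch 2 (series LC): Z₂ = j(X_L − X_C) = j2579 Ω
Parallel: Z = Z₁Z₂/(Z₁+Z₂), |Z| = 1503 Ω, ∠Z = 35.65°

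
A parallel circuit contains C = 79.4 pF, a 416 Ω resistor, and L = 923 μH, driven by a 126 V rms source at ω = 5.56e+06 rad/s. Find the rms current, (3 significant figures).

304 mA

X_L = ωL = 5130 Ω
X_C = 1/(ωC) = 2270 Ω
Parallel: admittances add. Y = 1/R + 1/(jωL) + jωC
Y = (0.00240 + j0.000247) S
|Y| = 0.00242 S → |Z| = 1/|Y| = 414 Ω, ∠Z = −∠Y = -5.86°
I = V/|Z| = 126/414 = 304 mA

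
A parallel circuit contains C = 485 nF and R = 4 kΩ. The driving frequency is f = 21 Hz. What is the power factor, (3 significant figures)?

ω = 2πf = 131.9 rad/s
X_C = 1/(ωC) = 15600 Ω
Parallel: admittances add. Y = 1/R + jωC
Y = (0.000250 + j6.4e-05) S
|Y| = 0.000258 S → |Z| = 1/|Y| = 3880 Ω, ∠Z = −∠Y = -14.4°
cos φ = cos(-14.4°) = 0.969

0.969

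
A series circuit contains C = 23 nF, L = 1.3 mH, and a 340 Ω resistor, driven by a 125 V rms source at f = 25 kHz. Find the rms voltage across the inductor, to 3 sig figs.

73.4 V

ω = 2πf = 157100 rad/s
X_L = ωL = 204 Ω
X_C = 1/(ωC) = 277 Ω
Net reactance X = X_L − X_C = -72.6 Ω
Z = 340 − j72.6 Ω
|Z| = √(340² + 72.6²) = 348 Ω
I = V/|Z| = 360 mA
V_L = I·|Z_L| = 0.360 × 204 = 73.4 V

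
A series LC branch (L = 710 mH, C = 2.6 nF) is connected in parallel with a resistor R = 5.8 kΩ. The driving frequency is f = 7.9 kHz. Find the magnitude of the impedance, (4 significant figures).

ω = 2πf = 49640 rad/s
X_L = ωL = 35240 Ω
X_C = 1/(ωC) = 7749 Ω
Branch 1: Z₁ = R = 5800 Ω
Branch 2 (series LC): Z₂ = j(X_L − X_C) = j27490 Ω
Parallel: Z = Z₁Z₂/(Z₁+Z₂), |Z| = 5675 Ω, ∠Z = 11.91°

5675 Ω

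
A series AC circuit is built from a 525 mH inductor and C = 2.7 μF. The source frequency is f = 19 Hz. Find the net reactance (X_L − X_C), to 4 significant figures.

-3040 Ω

ω = 2πf = 119.4 rad/s
X_L = ωL = 62.67 Ω
X_C = 1/(ωC) = 3102 Ω
X = 62.67 − 3102 = -3040 Ω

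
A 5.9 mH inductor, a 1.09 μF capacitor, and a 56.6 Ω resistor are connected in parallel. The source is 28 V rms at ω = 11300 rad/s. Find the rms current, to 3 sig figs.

500 mA

X_L = ωL = 66.7 Ω
X_C = 1/(ωC) = 81.2 Ω
Parallel: admittances add. Y = 1/R + 1/(jωL) + jωC
Y = (0.0177 − j0.00268) S
|Y| = 0.0179 S → |Z| = 1/|Y| = 56.0 Ω, ∠Z = −∠Y = 8.63°
I = V/|Z| = 28/56.0 = 500 mA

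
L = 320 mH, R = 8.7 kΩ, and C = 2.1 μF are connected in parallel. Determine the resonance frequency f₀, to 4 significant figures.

194.1 Hz

ω₀ = 1/√(LC) = 1/√(0.32 × 2.1e-06) = 1220 rad/s
f₀ = ω₀/(2π) = 194.1 Hz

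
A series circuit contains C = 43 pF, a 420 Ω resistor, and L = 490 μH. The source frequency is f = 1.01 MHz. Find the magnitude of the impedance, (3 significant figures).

696 Ω

ω = 2πf = 6.346e+06 rad/s
X_L = ωL = 3110 Ω
X_C = 1/(ωC) = 3660 Ω
Net reactance X = X_L − X_C = -555 Ω
Z = 420 − j555 Ω
|Z| = √(420² + 555²) = 696 Ω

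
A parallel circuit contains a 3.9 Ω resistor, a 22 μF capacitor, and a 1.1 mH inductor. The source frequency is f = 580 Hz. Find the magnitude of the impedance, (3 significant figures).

ω = 2πf = 3644 rad/s
X_L = ωL = 4.01 Ω
X_C = 1/(ωC) = 12.5 Ω
Parallel: admittances add. Y = 1/R + 1/(jωL) + jωC
Y = (0.256 − j0.169) S
|Y| = 0.307 S → |Z| = 1/|Y| = 3.25 Ω, ∠Z = −∠Y = 33.4°

3.25 Ω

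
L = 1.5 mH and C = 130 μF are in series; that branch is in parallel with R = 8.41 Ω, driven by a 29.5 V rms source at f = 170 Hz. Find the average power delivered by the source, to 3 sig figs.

103 W

ω = 2πf = 1068 rad/s
X_L = ωL = 1.60 Ω
X_C = 1/(ωC) = 7.20 Ω
Branch 1: Z₁ = R = 8.41 Ω
Branch 2 (series LC): Z₂ = j(X_L − X_C) = −j5.60 Ω
Parallel: Z = Z₁Z₂/(Z₁+Z₂), |Z| = 4.66 Ω, ∠Z = -56.3°
I = V/|Z| = 6.33 A
P = VI cos φ = 29.5 × 6.33 × cos(-56.3°) = 103 W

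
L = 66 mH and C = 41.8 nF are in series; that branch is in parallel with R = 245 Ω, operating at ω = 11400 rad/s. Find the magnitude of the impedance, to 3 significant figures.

241 Ω

X_L = ωL = 752 Ω
X_C = 1/(ωC) = 2100 Ω
Branch 1: Z₁ = R = 245 Ω
Branch 2 (series LC): Z₂ = j(X_L − X_C) = −j1350 Ω
Parallel: Z = Z₁Z₂/(Z₁+Z₂), |Z| = 241 Ω, ∠Z = -10.3°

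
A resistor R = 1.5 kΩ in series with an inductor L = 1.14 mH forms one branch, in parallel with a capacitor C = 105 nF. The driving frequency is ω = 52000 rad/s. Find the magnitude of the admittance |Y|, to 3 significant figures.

X_L = ωL = 59.3 Ω
X_C = 1/(ωC) = 183 Ω
Branch 1 (R+jX_L): Z₁ = 1500 + j59.3 Ω, |Z₁| = 1500 Ω
Branch 2 (−jX_C): Z₂ = −j183 Ω
Parallel: Z = Z₁Z₂/(Z₁+Z₂), |Z| = 183 Ω, ∠Z = -83.0°
|Y| = 1/|Z| = 5.47 mS

5.47 mS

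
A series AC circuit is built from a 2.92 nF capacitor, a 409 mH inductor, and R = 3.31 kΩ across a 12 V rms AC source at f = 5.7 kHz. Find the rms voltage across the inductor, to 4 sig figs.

ω = 2πf = 35810 rad/s
X_L = ωL = 14650 Ω
X_C = 1/(ωC) = 9562 Ω
Net reactance X = X_L − X_C = 5086 Ω
Z = 3310 + j5086 Ω
|Z| = √(3310² + 5086²) = 6068 Ω
I = V/|Z| = 1.978 mA
V_L = I·|Z_L| = 0.001978 × 14650 = 28.97 V

28.97 V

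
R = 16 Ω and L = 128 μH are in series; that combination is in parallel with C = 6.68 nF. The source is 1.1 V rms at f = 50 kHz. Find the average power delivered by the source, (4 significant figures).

10.34 mW

ω = 2πf = 314200 rad/s
X_L = ωL = 40.21 Ω
X_C = 1/(ωC) = 476.5 Ω
Branch 1 (R+jX_L): Z₁ = 16.00 + j40.21 Ω, |Z₁| = 43.28 Ω
Branch 2 (−jX_C): Z₂ = −j476.5 Ω
Parallel: Z = Z₁Z₂/(Z₁+Z₂), |Z| = 47.24 Ω, ∠Z = 66.20°
I = V/|Z| = 23.29 mA
P = VI cos φ = 1.1 × 0.02329 × cos(66.20°) = 10.34 mW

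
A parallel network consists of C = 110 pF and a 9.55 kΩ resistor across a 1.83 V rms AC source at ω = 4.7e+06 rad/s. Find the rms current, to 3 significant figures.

X_C = 1/(ωC) = 1930 Ω
Parallel: admittances add. Y = 1/R + jωC
Y = (0.000105 + j0.000517) S
|Y| = 0.000527 S → |Z| = 1/|Y| = 1900 Ω, ∠Z = −∠Y = -78.6°
I = V/|Z| = 1.83/1900 = 965 μA

965 μA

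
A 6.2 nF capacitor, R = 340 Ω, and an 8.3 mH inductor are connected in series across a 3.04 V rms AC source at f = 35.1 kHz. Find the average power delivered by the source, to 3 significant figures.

ω = 2πf = 220500 rad/s
X_L = ωL = 1830 Ω
X_C = 1/(ωC) = 731 Ω
Net reactance X = X_L − X_C = 1100 Ω
Z = 340 + j1100 Ω
|Z| = √(340² + 1100²) = 1150 Ω
∠Z = arctan(1100/340) = 72.8°
I = V/|Z| = 2.64 mA
P = VI cos φ = 3.04 × 0.00264 × cos(72.8°) = 2.37 mW

2.37 mW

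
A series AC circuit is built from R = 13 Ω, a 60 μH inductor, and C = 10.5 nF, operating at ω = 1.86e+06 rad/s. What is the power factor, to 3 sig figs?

X_L = ωL = 112 Ω
X_C = 1/(ωC) = 51.2 Ω
Net reactance X = X_L − X_C = 60.4 Ω
Z = 13.0 + j60.4 Ω
|Z| = √(13.0² + 60.4²) = 61.8 Ω
∠Z = arctan(60.4/13.0) = 77.9°
cos φ = cos(77.9°) = 0.210

0.210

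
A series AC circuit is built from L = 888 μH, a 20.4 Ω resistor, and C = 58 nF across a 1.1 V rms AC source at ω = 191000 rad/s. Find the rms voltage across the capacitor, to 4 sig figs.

X_L = ωL = 169.6 Ω
X_C = 1/(ωC) = 90.27 Ω
Net reactance X = X_L − X_C = 79.34 Ω
Z = 20.40 + j79.34 Ω
|Z| = √(20.40² + 79.34²) = 81.92 Ω
I = V/|Z| = 13.43 mA
V_C = I·|Z_C| = 0.01343 × 90.27 = 1.212 V

1.212 V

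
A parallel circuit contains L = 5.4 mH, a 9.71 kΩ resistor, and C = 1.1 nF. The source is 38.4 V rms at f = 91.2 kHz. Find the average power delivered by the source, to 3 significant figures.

ω = 2πf = 573000 rad/s
X_L = ωL = 3090 Ω
X_C = 1/(ωC) = 1590 Ω
Parallel: admittances add. Y = 1/R + 1/(jωL) + jωC
Y = (0.000103 + j0.000307) S
|Y| = 0.000324 S → |Z| = 1/|Y| = 3090 Ω, ∠Z = −∠Y = -71.5°
I = V/|Z| = 12.4 mA
P = VI cos φ = 38.4 × 0.0124 × cos(-71.5°) = 152 mW

152 mW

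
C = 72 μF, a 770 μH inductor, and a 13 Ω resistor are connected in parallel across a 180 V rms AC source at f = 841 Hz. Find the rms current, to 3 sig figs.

27.9 A

ω = 2πf = 5284 rad/s
X_L = ωL = 4.07 Ω
X_C = 1/(ωC) = 2.63 Ω
Parallel: admittances add. Y = 1/R + 1/(jωL) + jωC
Y = (0.0769 + j0.135) S
|Y| = 0.155 S → |Z| = 1/|Y| = 6.45 Ω, ∠Z = −∠Y = -60.3°
I = V/|Z| = 180/6.45 = 27.9 A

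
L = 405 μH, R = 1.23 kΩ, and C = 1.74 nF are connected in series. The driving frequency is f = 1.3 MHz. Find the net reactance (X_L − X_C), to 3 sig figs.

3240 Ω

ω = 2πf = 8.168e+06 rad/s
X_L = ωL = 3310 Ω
X_C = 1/(ωC) = 70.4 Ω
X = 3310 − 70.4 = 3240 Ω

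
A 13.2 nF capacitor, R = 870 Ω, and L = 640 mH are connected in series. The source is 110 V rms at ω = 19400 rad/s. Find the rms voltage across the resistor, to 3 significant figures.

X_L = ωL = 12400 Ω
X_C = 1/(ωC) = 3910 Ω
Net reactance X = X_L − X_C = 8510 Ω
Z = 870 + j8510 Ω
|Z| = √(870² + 8510²) = 8560 Ω
I = V/|Z| = 12.9 mA
V_R = I·|Z_R| = 0.0129 × 870 = 11.2 V

11.2 V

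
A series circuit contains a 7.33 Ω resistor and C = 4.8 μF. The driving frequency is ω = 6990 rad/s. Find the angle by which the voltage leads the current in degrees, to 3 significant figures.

X_C = 1/(ωC) = 29.8 Ω
Z = 7.33 − j29.8 Ω
|Z| = √(7.33² + 29.8²) = 30.7 Ω
∠Z = arctan(-29.8/7.33) = -76.2°

-76.2°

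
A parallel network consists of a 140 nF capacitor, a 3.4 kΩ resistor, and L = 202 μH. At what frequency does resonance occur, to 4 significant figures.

29.93 kHz

ω₀ = 1/√(LC) = 1/√(0.000202 × 1.4e-07) = 188000 rad/s
f₀ = ω₀/(2π) = 29.93 kHz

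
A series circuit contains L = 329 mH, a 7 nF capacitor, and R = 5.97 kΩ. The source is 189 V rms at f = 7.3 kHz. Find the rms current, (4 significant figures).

ω = 2πf = 45870 rad/s
X_L = ωL = 15090 Ω
X_C = 1/(ωC) = 3115 Ω
Net reactance X = X_L − X_C = 11980 Ω
Z = 5970 + j11980 Ω
|Z| = √(5970² + 11980²) = 13380 Ω
I = V/|Z| = 189/13380 = 14.12 mA

14.12 mA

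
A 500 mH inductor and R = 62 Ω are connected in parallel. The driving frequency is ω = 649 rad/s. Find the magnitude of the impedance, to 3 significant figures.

X_L = ωL = 324 Ω
Parallel: admittances add. Y = 1/R + 1/(jωL)
Y = (0.0161 − j0.00308) S
|Y| = 0.0164 S → |Z| = 1/|Y| = 60.9 Ω, ∠Z = −∠Y = 10.8°

60.9 Ω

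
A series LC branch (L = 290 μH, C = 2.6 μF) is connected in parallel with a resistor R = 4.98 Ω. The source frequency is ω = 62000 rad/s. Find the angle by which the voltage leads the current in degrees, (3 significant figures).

X_L = ωL = 18.0 Ω
X_C = 1/(ωC) = 6.20 Ω
Branch 1: Z₁ = R = 4.98 Ω
Branch 2 (series LC): Z₂ = j(X_L − X_C) = j11.8 Ω
Parallel: Z = Z₁Z₂/(Z₁+Z₂), |Z| = 4.59 Ω, ∠Z = 22.9°

22.9°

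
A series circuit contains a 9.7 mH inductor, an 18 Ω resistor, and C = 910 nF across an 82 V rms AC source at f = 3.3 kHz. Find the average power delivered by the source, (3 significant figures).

5.44 W

ω = 2πf = 20730 rad/s
X_L = ωL = 201 Ω
X_C = 1/(ωC) = 53.0 Ω
Net reactance X = X_L − X_C = 148 Ω
Z = 18.0 + j148 Ω
|Z| = √(18.0² + 148²) = 149 Ω
∠Z = arctan(148/18.0) = 83.1°
I = V/|Z| = 550 mA
P = VI cos φ = 82 × 0.550 × cos(83.1°) = 5.44 W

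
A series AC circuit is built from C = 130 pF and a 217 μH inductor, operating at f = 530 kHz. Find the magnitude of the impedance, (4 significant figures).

ω = 2πf = 3.33e+06 rad/s
X_L = ωL = 722.6 Ω
X_C = 1/(ωC) = 2310 Ω
Net reactance X = X_L − X_C = -1587 Ω
Z = − j1587 Ω
|Z| = √(0² + 1587²) = 1587 Ω

1587 Ω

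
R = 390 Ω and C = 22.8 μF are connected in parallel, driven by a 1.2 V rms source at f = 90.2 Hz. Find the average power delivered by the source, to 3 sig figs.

ω = 2πf = 566.7 rad/s
X_C = 1/(ωC) = 77.4 Ω
Parallel: admittances add. Y = 1/R + jωC
Y = (0.00256 + j0.0129) S
|Y| = 0.0132 S → |Z| = 1/|Y| = 75.9 Ω, ∠Z = −∠Y = -78.8°
I = V/|Z| = 15.8 mA
P = VI cos φ = 1.2 × 0.0158 × cos(-78.8°) = 3.69 mW

3.69 mW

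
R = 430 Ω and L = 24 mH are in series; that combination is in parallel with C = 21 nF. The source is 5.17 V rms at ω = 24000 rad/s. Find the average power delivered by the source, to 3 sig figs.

X_L = ωL = 576 Ω
X_C = 1/(ωC) = 1980 Ω
Branch 1 (R+jX_L): Z₁ = 430 + j576 Ω, |Z₁| = 719 Ω
Branch 2 (−jX_C): Z₂ = −j1980 Ω
Parallel: Z = Z₁Z₂/(Z₁+Z₂), |Z| = 969 Ω, ∠Z = 36.3°
I = V/|Z| = 5.34 mA
P = VI cos φ = 5.17 × 0.00534 × cos(36.3°) = 22.2 mW

22.2 mW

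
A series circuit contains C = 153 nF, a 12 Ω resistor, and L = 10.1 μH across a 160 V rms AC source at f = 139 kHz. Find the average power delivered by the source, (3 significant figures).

ω = 2πf = 873400 rad/s
X_L = ωL = 8.82 Ω
X_C = 1/(ωC) = 7.48 Ω
Net reactance X = X_L − X_C = 1.34 Ω
Z = 12.0 + j1.34 Ω
|Z| = √(12.0² + 1.34²) = 12.1 Ω
∠Z = arctan(1.34/12.0) = 6.36°
I = V/|Z| = 13.3 A
P = VI cos φ = 160 × 13.3 × cos(6.36°) = 2.11 kW

2.11 kW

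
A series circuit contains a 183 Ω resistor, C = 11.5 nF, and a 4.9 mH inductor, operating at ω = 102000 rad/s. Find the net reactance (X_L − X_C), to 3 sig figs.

X_L = ωL = 500 Ω
X_C = 1/(ωC) = 853 Ω
X = 500 − 853 = -353 Ω

-353 Ω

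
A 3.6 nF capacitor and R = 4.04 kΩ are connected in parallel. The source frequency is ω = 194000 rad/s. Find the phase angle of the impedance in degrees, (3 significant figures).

-70.5°

X_C = 1/(ωC) = 1430 Ω
Parallel: admittances add. Y = 1/R + jωC
Y = (0.000248 + j0.000698) S
|Y| = 0.000741 S → |Z| = 1/|Y| = 1350 Ω, ∠Z = −∠Y = -70.5°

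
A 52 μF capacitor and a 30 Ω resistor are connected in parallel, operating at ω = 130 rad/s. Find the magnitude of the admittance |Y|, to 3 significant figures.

X_C = 1/(ωC) = 148 Ω
Parallel: admittances add. Y = 1/R + jωC
Y = (0.0333 + j0.00676) S
|Y| = 0.0340 S → |Z| = 1/|Y| = 29.4 Ω, ∠Z = −∠Y = -11.5°

34.0 mS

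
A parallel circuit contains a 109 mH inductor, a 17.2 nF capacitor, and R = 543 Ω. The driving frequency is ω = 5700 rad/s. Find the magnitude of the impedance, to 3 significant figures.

420 Ω

X_L = ωL = 621 Ω
X_C = 1/(ωC) = 10200 Ω
Parallel: admittances add. Y = 1/R + 1/(jωL) + jωC
Y = (0.00184 − j0.00151) S
|Y| = 0.00238 S → |Z| = 1/|Y| = 420 Ω, ∠Z = −∠Y = 39.4°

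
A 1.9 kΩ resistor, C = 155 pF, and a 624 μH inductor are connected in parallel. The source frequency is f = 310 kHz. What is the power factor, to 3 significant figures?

ω = 2πf = 1.948e+06 rad/s
X_L = ωL = 1220 Ω
X_C = 1/(ωC) = 3310 Ω
Parallel: admittances add. Y = 1/R + 1/(jωL) + jωC
Y = (0.000526 − j0.000521) S
|Y| = 0.000740 S → |Z| = 1/|Y| = 1350 Ω, ∠Z = −∠Y = 44.7°
cos φ = cos(44.7°) = 0.711

0.711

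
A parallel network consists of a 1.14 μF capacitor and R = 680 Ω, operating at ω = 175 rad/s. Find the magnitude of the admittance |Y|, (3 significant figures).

X_C = 1/(ωC) = 5010 Ω
Parallel: admittances add. Y = 1/R + jωC
Y = (0.00147 + j0.000200) S
|Y| = 0.00148 S → |Z| = 1/|Y| = 674 Ω, ∠Z = −∠Y = -7.73°

1.48 mS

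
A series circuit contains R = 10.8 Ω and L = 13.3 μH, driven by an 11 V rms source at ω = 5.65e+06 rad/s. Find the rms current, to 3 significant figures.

145 mA

X_L = ωL = 75.1 Ω
Z = 10.8 + j75.1 Ω
|Z| = √(10.8² + 75.1²) = 75.9 Ω
I = V/|Z| = 11/75.9 = 145 mA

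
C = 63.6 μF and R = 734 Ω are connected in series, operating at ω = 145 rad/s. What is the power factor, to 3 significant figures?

X_C = 1/(ωC) = 108 Ω
Z = 734 − j108 Ω
|Z| = √(734² + 108²) = 742 Ω
∠Z = arctan(-108/734) = -8.40°
cos φ = cos(-8.40°) = 0.989

0.989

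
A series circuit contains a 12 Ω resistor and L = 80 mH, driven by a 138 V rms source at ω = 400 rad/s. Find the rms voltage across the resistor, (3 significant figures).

X_L = ωL = 32.0 Ω
Z = 12.0 + j32.0 Ω
|Z| = √(12.0² + 32.0²) = 34.2 Ω
I = V/|Z| = 4.04 A
V_R = I·|Z_R| = 4.04 × 12.0 = 48.5 V

48.5 V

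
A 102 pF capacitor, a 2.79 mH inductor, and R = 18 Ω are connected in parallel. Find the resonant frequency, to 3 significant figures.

ω₀ = 1/√(LC) = 1/√(0.00279 × 1.02e-10) = 1.875e+06 rad/s
f₀ = ω₀/(2π) = 298 kHz

298 kHz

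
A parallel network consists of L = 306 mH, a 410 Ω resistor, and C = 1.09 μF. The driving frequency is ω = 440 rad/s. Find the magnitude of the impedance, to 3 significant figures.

136 Ω

X_L = ωL = 135 Ω
X_C = 1/(ωC) = 2090 Ω
Parallel: admittances add. Y = 1/R + 1/(jωL) + jωC
Y = (0.00244 − j0.00695) S
|Y| = 0.00736 S → |Z| = 1/|Y| = 136 Ω, ∠Z = −∠Y = 70.7°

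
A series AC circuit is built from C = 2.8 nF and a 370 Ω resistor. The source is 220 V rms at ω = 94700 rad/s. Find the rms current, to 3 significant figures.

58.1 mA

X_C = 1/(ωC) = 3770 Ω
Z = 370 − j3770 Ω
|Z| = √(370² + 3770²) = 3790 Ω
I = V/|Z| = 220/3790 = 58.1 mA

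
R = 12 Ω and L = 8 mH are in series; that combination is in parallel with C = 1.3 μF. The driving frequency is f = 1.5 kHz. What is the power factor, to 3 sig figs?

0.949

ω = 2πf = 9425 rad/s
X_L = ωL = 75.4 Ω
X_C = 1/(ωC) = 81.6 Ω
Branch 1 (R+jX_L): Z₁ = 12.0 + j75.4 Ω, |Z₁| = 76.3 Ω
Branch 2 (−jX_C): Z₂ = −j81.6 Ω
Parallel: Z = Z₁Z₂/(Z₁+Z₂), |Z| = 461 Ω, ∠Z = 18.4°
cos φ = cos(18.4°) = 0.949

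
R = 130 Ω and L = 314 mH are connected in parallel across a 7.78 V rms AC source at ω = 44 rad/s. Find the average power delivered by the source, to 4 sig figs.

465.6 mW

X_L = ωL = 13.82 Ω
Parallel: admittances add. Y = 1/R + 1/(jωL)
Y = (0.007692 − j0.07238) S
|Y| = 0.07279 S → |Z| = 1/|Y| = 13.74 Ω, ∠Z = −∠Y = 83.93°
I = V/|Z| = 566.3 mA
P = VI cos φ = 7.78 × 0.5663 × cos(83.93°) = 465.6 mW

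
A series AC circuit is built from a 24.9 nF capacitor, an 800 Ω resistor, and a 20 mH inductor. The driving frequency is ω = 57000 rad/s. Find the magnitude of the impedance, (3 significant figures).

X_L = ωL = 1140 Ω
X_C = 1/(ωC) = 705 Ω
Net reactance X = X_L − X_C = 435 Ω
Z = 800 + j435 Ω
|Z| = √(800² + 435²) = 911 Ω

911 Ω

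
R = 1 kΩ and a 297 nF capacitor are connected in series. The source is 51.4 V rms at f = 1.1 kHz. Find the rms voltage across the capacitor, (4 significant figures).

ω = 2πf = 6912 rad/s
X_C = 1/(ωC) = 487.2 Ω
Z = 1000 − j487.2 Ω
|Z| = √(1000² + 487.2²) = 1112 Ω
I = V/|Z| = 46.21 mA
V_C = I·|Z_C| = 0.04621 × 487.2 = 22.51 V

22.51 V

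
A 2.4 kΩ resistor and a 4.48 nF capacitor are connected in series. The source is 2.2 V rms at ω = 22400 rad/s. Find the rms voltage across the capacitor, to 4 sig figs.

2.139 V

X_C = 1/(ωC) = 9965 Ω
Z = 2400 − j9965 Ω
|Z| = √(2400² + 9965²) = 10250 Ω
I = V/|Z| = 214.6 μA
V_C = I·|Z_C| = 0.0002146 × 9965 = 2.139 V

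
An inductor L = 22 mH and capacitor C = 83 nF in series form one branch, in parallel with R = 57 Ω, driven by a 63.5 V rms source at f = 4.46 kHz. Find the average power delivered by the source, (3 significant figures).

ω = 2πf = 28020 rad/s
X_L = ωL = 617 Ω
X_C = 1/(ωC) = 430 Ω
Branch 1: Z₁ = R = 57.0 Ω
Branch 2 (series LC): Z₂ = j(X_L − X_C) = j187 Ω
Parallel: Z = Z₁Z₂/(Z₁+Z₂), |Z| = 54.5 Ω, ∠Z = 17.0°
I = V/|Z| = 1.16 A
P = VI cos φ = 63.5 × 1.16 × cos(17.0°) = 70.7 W

70.7 W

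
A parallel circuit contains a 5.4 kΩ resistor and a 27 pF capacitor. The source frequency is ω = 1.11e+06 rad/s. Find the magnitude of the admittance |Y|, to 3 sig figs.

188 μS

X_C = 1/(ωC) = 33400 Ω
Parallel: admittances add. Y = 1/R + jωC
Y = (0.000185 + j3e-05) S
|Y| = 0.000188 S → |Z| = 1/|Y| = 5330 Ω, ∠Z = −∠Y = -9.19°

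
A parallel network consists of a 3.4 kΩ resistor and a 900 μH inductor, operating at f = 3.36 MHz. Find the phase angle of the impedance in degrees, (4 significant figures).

10.15°

ω = 2πf = 2.111e+07 rad/s
X_L = ωL = 19000 Ω
Parallel: admittances add. Y = 1/R + 1/(jωL)
Y = (0.0002941 − j5.263e-05) S
|Y| = 0.0002988 S → |Z| = 1/|Y| = 3347 Ω, ∠Z = −∠Y = 10.15°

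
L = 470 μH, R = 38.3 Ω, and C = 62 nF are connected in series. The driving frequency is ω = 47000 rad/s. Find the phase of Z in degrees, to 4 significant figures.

X_L = ωL = 22.09 Ω
X_C = 1/(ωC) = 343.2 Ω
Net reactance X = X_L − X_C = -321.1 Ω
Z = 38.30 − j321.1 Ω
|Z| = √(38.30² + 321.1²) = 323.4 Ω
∠Z = arctan(-321.1/38.30) = -83.20°

-83.20°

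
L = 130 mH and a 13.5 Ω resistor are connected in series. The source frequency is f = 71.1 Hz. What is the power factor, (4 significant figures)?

ω = 2πf = 446.7 rad/s
X_L = ωL = 58.08 Ω
Z = 13.50 + j58.08 Ω
|Z| = √(13.50² + 58.08²) = 59.62 Ω
∠Z = arctan(58.08/13.50) = 76.91°
cos φ = cos(76.91°) = 0.2264

0.2264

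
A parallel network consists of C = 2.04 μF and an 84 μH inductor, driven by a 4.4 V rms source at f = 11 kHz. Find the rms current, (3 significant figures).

138 mA

ω = 2πf = 69120 rad/s
X_L = ωL = 5.81 Ω
X_C = 1/(ωC) = 7.09 Ω
Parallel: admittances add. Y = 1/(jωL) + jωC
Y = (0 − j0.0313) S
|Y| = 0.0313 S → |Z| = 1/|Y| = 32.0 Ω, ∠Z = −∠Y = 90.0°
I = V/|Z| = 4.4/32.0 = 138 mA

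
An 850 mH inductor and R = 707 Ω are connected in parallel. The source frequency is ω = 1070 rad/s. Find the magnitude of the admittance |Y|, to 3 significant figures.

X_L = ωL = 910 Ω
Parallel: admittances add. Y = 1/R + 1/(jωL)
Y = (0.00141 − j0.00110) S
|Y| = 0.00179 S → |Z| = 1/|Y| = 558 Ω, ∠Z = −∠Y = 37.9°

1.79 mS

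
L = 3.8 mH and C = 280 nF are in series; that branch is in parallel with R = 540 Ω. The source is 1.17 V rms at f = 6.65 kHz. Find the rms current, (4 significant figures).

ω = 2πf = 41780 rad/s
X_L = ωL = 158.8 Ω
X_C = 1/(ωC) = 85.48 Ω
Branch 1: Z₁ = R = 540.0 Ω
Branch 2 (series LC): Z₂ = j(X_L − X_C) = j73.30 Ω
Parallel: Z = Z₁Z₂/(Z₁+Z₂), |Z| = 72.63 Ω, ∠Z = 82.27°
I = V/|Z| = 1.17/72.63 = 16.11 mA

16.11 mA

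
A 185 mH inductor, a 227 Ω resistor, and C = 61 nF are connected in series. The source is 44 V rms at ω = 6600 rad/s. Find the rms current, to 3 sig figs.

X_L = ωL = 1220 Ω
X_C = 1/(ωC) = 2480 Ω
Net reactance X = X_L − X_C = -1260 Ω
Z = 227 − j1260 Ω
|Z| = √(227² + 1260²) = 1280 Ω
I = V/|Z| = 44/1280 = 34.3 mA

34.3 mA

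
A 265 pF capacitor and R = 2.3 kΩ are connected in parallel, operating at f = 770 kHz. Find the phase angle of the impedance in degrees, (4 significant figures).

ω = 2πf = 4.838e+06 rad/s
X_C = 1/(ωC) = 780.0 Ω
Parallel: admittances add. Y = 1/R + jωC
Y = (0.0004348 + j0.001282) S
|Y| = 0.001354 S → |Z| = 1/|Y| = 738.7 Ω, ∠Z = −∠Y = -71.27°

-71.27°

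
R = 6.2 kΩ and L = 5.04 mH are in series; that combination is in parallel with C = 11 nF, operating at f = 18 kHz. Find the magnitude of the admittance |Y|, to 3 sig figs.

ω = 2πf = 113100 rad/s
X_L = ωL = 570 Ω
X_C = 1/(ωC) = 804 Ω
Branch 1 (R+jX_L): Z₁ = 6200 + j570 Ω, |Z₁| = 6230 Ω
Branch 2 (−jX_C): Z₂ = −j804 Ω
Parallel: Z = Z₁Z₂/(Z₁+Z₂), |Z| = 807 Ω, ∠Z = -82.6°
|Y| = 1/|Z| = 1.24 mS

1.24 mS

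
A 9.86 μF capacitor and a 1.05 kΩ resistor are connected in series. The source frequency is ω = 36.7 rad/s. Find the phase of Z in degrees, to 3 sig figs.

X_C = 1/(ωC) = 2760 Ω
Z = 1050 − j2760 Ω
|Z| = √(1050² + 2760²) = 2960 Ω
∠Z = arctan(-2760/1050) = -69.2°

-69.2°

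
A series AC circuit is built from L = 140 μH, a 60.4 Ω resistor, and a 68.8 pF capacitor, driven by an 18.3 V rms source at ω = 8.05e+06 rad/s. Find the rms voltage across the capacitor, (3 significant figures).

X_L = ωL = 1130 Ω
X_C = 1/(ωC) = 1810 Ω
Net reactance X = X_L − X_C = -679 Ω
Z = 60.4 − j679 Ω
|Z| = √(60.4² + 679²) = 681 Ω
I = V/|Z| = 26.9 mA
V_C = I·|Z_C| = 0.0269 × 1810 = 48.5 V

48.5 V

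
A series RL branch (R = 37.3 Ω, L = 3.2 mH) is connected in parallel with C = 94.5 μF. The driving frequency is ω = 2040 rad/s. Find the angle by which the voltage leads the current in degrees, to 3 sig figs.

X_L = ωL = 6.53 Ω
X_C = 1/(ωC) = 5.19 Ω
Branch 1 (R+jX_L): Z₁ = 37.3 + j6.53 Ω, |Z₁| = 37.9 Ω
Branch 2 (−jX_C): Z₂ = −j5.19 Ω
Parallel: Z = Z₁Z₂/(Z₁+Z₂), |Z| = 5.26 Ω, ∠Z = -82.1°

-82.1°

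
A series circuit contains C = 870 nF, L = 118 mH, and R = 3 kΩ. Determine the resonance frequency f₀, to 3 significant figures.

497 Hz

ω₀ = 1/√(LC) = 1/√(0.118 × 8.7e-07) = 3121 rad/s
f₀ = ω₀/(2π) = 497 Hz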